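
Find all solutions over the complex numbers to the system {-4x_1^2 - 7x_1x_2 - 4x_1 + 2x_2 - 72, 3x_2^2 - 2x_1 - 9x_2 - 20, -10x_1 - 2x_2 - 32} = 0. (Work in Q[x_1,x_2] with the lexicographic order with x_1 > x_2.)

{(-4, 4)}

Compute a lex Gröbner basis by Buchberger's algorithm.
f_1 = -4x_1^2 - 7x_1x_2 - 4x_1 + 2x_2 - 72, LT = x_1^2.
f_2 = -2x_1 + 3x_2^2 - 9x_2 - 20, LT = x_1.
f_3 = -10x_1 - 2x_2 - 32, LT = x_1.

S(f_1,f_2): lcm = x_1^2. S = 3/2x_1x_2^2 - 11/4x_1x_2 - 9x_1 - 1/2x_2 + 18.
  leading term x_1x_2^2: subtract (-3/4x_2^2)·f_2 from 3/2x_1x_2^2 - 11/4x_1x_2 - 9x_1 - 1/2x_2 + 18 → -11/4x_1x_2 - 9x_1 + 9/4x_2^4 - 27/4x_2^3 - 15x_2^2 - 1/2x_2 + 18
  leading term x_1x_2: subtract (11/8x_2)·f_2 from -11/4x_1x_2 - 9x_1 + 9/4x_2^4 - 27/4x_2^3 - 15x_2^2 - 1/2x_2 + 18 → -9x_1 + 9/4x_2^4 - 87/8x_2^3 - 21/8x_2^2 + 27x_2 + 18
  leading term x_1: subtract (9/2)·f_2 from -9x_1 + 9/4x_2^4 - 87/8x_2^3 - 21/8x_2^2 + 27x_2 + 18 → 9/4x_2^4 - 87/8x_2^3 - 129/8x_2^2 + 135/2x_2 + 108
  leading term x_2^4: no divisor's leading term divides it; move 9/4x_2^4 to the remainder.
  leading term x_2^3: no divisor's leading term divides it; move -87/8x_2^3 to the remainder.
  leading term x_2^2: no divisor's leading term divides it; move -129/8x_2^2 to the remainder.
  leading term x_2: no divisor's leading term divides it; move 135/2x_2 to the remainder.
  leading term 1: no divisor's leading term divides it; move 108 to the remainder.
  remainder 9/4x_2^4 - 87/8x_2^3 - 129/8x_2^2 + 135/2x_2 + 108 ≠ 0; add h_4 = 9/4x_2^4 - 87/8x_2^3 - 129/8x_2^2 + 135/2x_2 + 108 to the basis.

S(f_1,f_3): lcm = x_1^2. S = 31/20x_1x_2 - 11/5x_1 - 1/2x_2 + 18.
  leading term x_1x_2: subtract (-31/40x_2)·f_2 from 31/20x_1x_2 - 11/5x_1 - 1/2x_2 + 18 → -11/5x_1 + 93/40x_2^3 - 279/40x_2^2 - 16x_2 + 18
  leading term x_1: subtract (11/10)·f_2 from -11/5x_1 + 93/40x_2^3 - 279/40x_2^2 - 16x_2 + 18 → 93/40x_2^3 - 411/40x_2^2 - 61/10x_2 + 40
  leading term x_2^3: no divisor's leading term divides it; move 93/40x_2^3 to the remainder.
  leading term x_2^2: no divisor's leading term divides it; move -411/40x_2^2 to the remainder.
  leading term x_2: no divisor's leading term divides it; move -61/10x_2 to the remainder.
  leading term 1: no divisor's leading term divides it; move 40 to the remainder.
  remainder 93/40x_2^3 - 411/40x_2^2 - 61/10x_2 + 40 ≠ 0; add h_5 = 93/40x_2^3 - 411/40x_2^2 - 61/10x_2 + 40 to the basis.

S(f_2,f_3): lcm = x_1. S = -3/2x_2^2 + 43/10x_2 + 34/5.
  leading term x_2^2: no divisor's leading term divides it; move -3/2x_2^2 to the remainder.
  leading term x_2: no divisor's leading term divides it; move 43/10x_2 to the remainder.
  leading term 1: no divisor's leading term divides it; move 34/5 to the remainder.
  remainder -3/2x_2^2 + 43/10x_2 + 34/5 ≠ 0; add h_6 = -3/2x_2^2 + 43/10x_2 + 34/5 to the basis.

S(h_4,h_5): lcm = x_2^4. S = -77/186x_2^3 - 845/186x_2^2 + 1190/93x_2 + 48.
  leading term x_2^3: subtract (-1540/8649)·h_5 from -77/186x_2^3 - 845/186x_2^2 + 1190/93x_2 + 48 → -6124/961x_2^2 + 101276/8649x_2 + 476752/8649
  leading term x_2^2: subtract (12248/2883)·h_6 from -6124/961x_2^2 + 101276/8649x_2 + 476752/8649 → -283616/43245x_2 + 1134464/43245
  leading term x_2: no divisor's leading term divides it; move -283616/43245x_2 to the remainder.
  leading term 1: no divisor's leading term divides it; move 1134464/43245 to the remainder.
  remainder -283616/43245x_2 + 1134464/43245 ≠ 0; add h_7 = -283616/43245x_2 + 1134464/43245 to the basis.

The other S-polynomials (S(f_1,h_4), S(f_2,h_4), S(f_3,h_4), S(f_1,h_5), S(f_2,h_5), S(f_3,h_5), S(f_1,h_6), S(f_2,h_6), S(f_3,h_6), S(h_4,h_6), S(h_5,h_6), S(f_1,h_7), S(f_2,h_7), S(f_3,h_7), S(h_4,h_7), S(h_5,h_7), S(h_6,h_7)) all reduce to 0 modulo the current basis, so we have a Gröbner basis.
Inter-reduce: drop elements whose leading term is divisible by another's, tail-reduce, and make monic.
Reduced Gröbner basis: {x_1 + 4, x_2 - 4}.

From the last basis element, x_2 - 4 = 0, so x_2 takes values in {4}. Each choice, substituted upward through the basis, yields the corresponding point(s) of the solution set.
  x_2 = 4: the earlier basis element becomes x_1 + 4 = 0, giving x_1 = -4 — point (-4, 4).
Check: every point annihilates each of the original generators.
A lex Gröbner basis triangularizes the system, enabling back-substitution.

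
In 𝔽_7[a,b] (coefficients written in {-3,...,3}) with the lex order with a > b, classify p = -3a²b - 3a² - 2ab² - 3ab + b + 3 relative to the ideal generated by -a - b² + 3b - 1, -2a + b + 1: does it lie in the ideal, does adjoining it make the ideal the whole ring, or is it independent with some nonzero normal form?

First compute the reduced Gröbner basis of I by Buchberger's algorithm.
f_1 = -a - b² + 3b - 1, LT = a.
f_2 = -2a + b + 1, LT = a.

S(f_1,f_2): lcm = a. S = b² + b - 2.
  reduce S modulo (f_1, f_2):
  remainder b² + b - 2 ≠ 0; add h_3 = b² + b - 2 to the basis.

The other S-polynomials (S(f_1,h_3), S(f_2,h_3)) all reduce to 0 modulo the current basis, so we have a Gröbner basis.
Inter-reduce: drop elements whose leading term is divisible by another's, tail-reduce, and make monic.
Reduced Gröbner basis: {a + 3b + 3, b² + b - 2}.
Label its elements g_1 = a + 3b + 3, g_2 = b² + b - 2.

Reduce p = -3a²b - 3a² - 2ab² - 3ab + b + 3 modulo G:
  leading term a²b: subtract (-3ab)·g_1 from -3a²b - 3a² - 2ab² - 3ab + b + 3 → -3a² - ab + b + 3
  leading term a²: subtract (-3a)·g_1 from -3a² - ab + b + 3 → ab + 2a + b + 3
  leading term ab: subtract (b)·g_1 from ab + 2a + b + 3 → 2a - 3b² - 2b + 3
  leading term a: subtract (2)·g_1 from 2a - 3b² - 2b + 3 → -3b² - b - 3
  leading term b²: subtract (-3)·g_2 from -3b² - b - 3 → 2b - 2
  leading term b: no divisor's leading term divides it; move 2b to the remainder.
  leading term 1: no divisor's leading term divides it; move -2 to the remainder.
  normal form = 2b - 2.
The normal form is nonzero, so p ∉ I. Since p minus its normal form lies in I, I + (p) = I + (r) where r = 2b - 2; decide whether this ideal is the whole ring.
Run Buchberger on G together with r (pairs among the g_i already reduce to 0 since G is a Gröbner basis):
g_1 = a + 3b + 3, LT = a.
g_2 = b² + b - 2, LT = b².
r = 2b - 2, LT = b.

The S-polynomials (S(g_1,g_2), S(g_1,r), S(g_2,r)) all reduce to 0 modulo the current basis, so we have a Gröbner basis.
Inter-reduce: drop elements whose leading term is divisible by another's, tail-reduce, and make monic.
Reduced Gröbner basis: {a - 1, b - 1}.
The reduced Gröbner basis of I + (p) is {a - 1, b - 1} ≠ {1}, a proper ideal, so the enlarged system stays consistent: p is independent of I, with normal form 2b - 2.

-3a²b - 3a² - 2ab² - 3ab + b + 3 is independent of I; its normal form modulo I is 2b - 2.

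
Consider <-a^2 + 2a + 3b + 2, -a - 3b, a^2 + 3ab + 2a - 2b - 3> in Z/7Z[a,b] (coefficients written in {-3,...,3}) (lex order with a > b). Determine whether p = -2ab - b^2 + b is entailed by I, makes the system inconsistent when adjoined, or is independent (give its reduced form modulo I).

First compute the reduced Gröbner basis of I by Buchberger's algorithm.
f_1 = -a^2 + 2a + 3b + 2, LT = a^2.
f_2 = -a - 3b, LT = a.
f_3 = a^2 + 3ab + 2a - 2b - 3, LT = a^2.

S(f_1,f_2): lcm = a^2. S = -3ab - 2a - 3b - 2.
  leading term ab: subtract (3b)·f_2 from -3ab - 2a - 3b - 2 → -2a + 2b^2 - 3b - 2
  leading term a: subtract (2)·f_2 from -2a + 2b^2 - 3b - 2 → 2b^2 + 3b - 2
  leading term b^2: no divisor's leading term divides it; move 2b^2 to the remainder.
  leading term b: no divisor's leading term divides it; move 3b to the remainder.
  leading term 1: no divisor's leading term divides it; move -2 to the remainder.
  remainder 2b^2 + 3b - 2 ≠ 0; add h_4 = 2b^2 + 3b - 2 to the basis.

S(f_1,f_3): lcm = a^2. S = -3ab + 3a - b + 1.
  leading term ab: subtract (3b)·f_2 from -3ab + 3a - b + 1 → 3a + 2b^2 - b + 1
  leading term a: subtract (-3)·f_2 from 3a + 2b^2 - b + 1 → 2b^2 - 3b + 1
  leading term b^2: subtract (1)·h_4 from 2b^2 - 3b + 1 → b + 3
  leading term b: no divisor's leading term divides it; move b to the remainder.
  leading term 1: no divisor's leading term divides it; move 3 to the remainder.
  remainder b + 3 ≠ 0; add h_5 = b + 3 to the basis.

The other S-polynomials (S(f_2,f_3), S(f_1,h_4), S(f_2,h_4), S(f_3,h_4), S(f_1,h_5), S(f_2,h_5), S(f_3,h_5), S(h_4,h_5)) all reduce to 0 modulo the current basis, so we have a Gröbner basis.
Inter-reduce: drop elements whose leading term is divisible by another's, tail-reduce, and make monic.
Reduced Gröbner basis: {a - 2, b + 3}.
Label its elements g_1 = a - 2, g_2 = b + 3.

Reduce p = -2ab - b^2 + b modulo G:
  leading term ab: subtract (-2b)·g_1 from -2ab - b^2 + b → -b^2 - 3b
  leading term b^2: subtract (-b)·g_2 from -b^2 - 3b → 0
  normal form = 0.
Since the normal form is 0, p ∈ I.

-2ab - b^2 + b lies in I (it reduces to 0).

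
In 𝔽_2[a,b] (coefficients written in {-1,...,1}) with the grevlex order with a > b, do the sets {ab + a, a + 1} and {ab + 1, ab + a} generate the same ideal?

Equality of ideals is decidable: compute both reduced Gröbner bases (unique for the ordering) and check whether they agree.
Buchberger on the first generating set:
f_1 = ab + a, LT = ab.
f_2 = a + 1, LT = a.

S(f_1,f_2): lcm = ab. S = a + b.
  leading term a: subtract (1)·f_2 from a + b → b + 1
  leading term b: no divisor's leading term divides it; move b to the remainder.
  leading term 1: no divisor's leading term divides it; move 1 to the remainder.
  remainder b + 1 ≠ 0; add g_3 = b + 1 to the basis.

The other S-polynomials (S(f_1,g_3), S(f_2,g_3)) all reduce to 0 modulo the current basis, so we have a Gröbner basis.
Inter-reduce: drop elements whose leading term is divisible by another's, tail-reduce, and make monic.
Reduced Gröbner basis: {a + 1, b + 1}.

Buchberger on the second generating set:
h_1 = ab + 1, LT = ab.
h_2 = ab + a, LT = ab.

S(h_1,h_2): lcm = ab. S = a + 1.
  leading term a: no divisor's leading term divides it; move a to the remainder.
  leading term 1: no divisor's leading term divides it; move 1 to the remainder.
  remainder a + 1 ≠ 0; add k_3 = a + 1 to the basis.

S(h_1,k_3): lcm = ab. S = b + 1.
  leading term b: no divisor's leading term divides it; move b to the remainder.
  leading term 1: no divisor's leading term divides it; move 1 to the remainder.
  remainder b + 1 ≠ 0; add k_4 = b + 1 to the basis.

The other S-polynomials (S(h_2,k_3), S(h_1,k_4), S(h_2,k_4), S(k_3,k_4)) all reduce to 0 modulo the current basis, so we have a Gröbner basis.
Inter-reduce: drop elements whose leading term is divisible by another's, tail-reduce, and make monic.
Reduced Gröbner basis: {a + 1, b + 1}.

These coincide, so the ideals are equal.

Yes, the ideals are equal.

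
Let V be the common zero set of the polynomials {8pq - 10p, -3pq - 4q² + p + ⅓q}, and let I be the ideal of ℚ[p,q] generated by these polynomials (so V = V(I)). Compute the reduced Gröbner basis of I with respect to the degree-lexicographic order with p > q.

f_1 = 8pq - 10p, LT = pq.
f_2 = -3pq - 4q² + p + ⅓q, LT = pq.

S(f_1,f_2): lcm = pq. S = -4/3q² - 11/12p + 1/9q.
  leading term q²: no divisor's leading term divides it; move -4/3q² to the remainder.
  leading term p: no divisor's leading term divides it; move -11/12p to the remainder.
  leading term q: no divisor's leading term divides it; move 1/9q to the remainder.
  remainder -4/3q² - 11/12p + 1/9q ≠ 0; add g_3 = -4/3q² - 11/12p + 1/9q to the basis.

S(f_1,g_3): lcm = pq². S = -11/16p² - 7/6pq.
  leading term p²: no divisor's leading term divides it; move -11/16p² to the remainder.
  leading term pq: subtract (-7/48)·f_1 from -7/6pq → -35/24p
  leading term p: no divisor's leading term divides it; move -35/24p to the remainder.
  remainder -11/16p² - 35/24p ≠ 0; add g_4 = -11/16p² - 35/24p to the basis.

The other S-polynomials (S(f_2,g_3), S(f_1,g_4), S(f_2,g_4), S(g_3,g_4)) all reduce to 0 modulo the current basis, so we have a Gröbner basis.
Inter-reduce: drop elements whose leading term is divisible by another's, tail-reduce, and make monic.

G = {p² + 70/33p, pq - 5/4p, q² + 11/16p - 1/12q}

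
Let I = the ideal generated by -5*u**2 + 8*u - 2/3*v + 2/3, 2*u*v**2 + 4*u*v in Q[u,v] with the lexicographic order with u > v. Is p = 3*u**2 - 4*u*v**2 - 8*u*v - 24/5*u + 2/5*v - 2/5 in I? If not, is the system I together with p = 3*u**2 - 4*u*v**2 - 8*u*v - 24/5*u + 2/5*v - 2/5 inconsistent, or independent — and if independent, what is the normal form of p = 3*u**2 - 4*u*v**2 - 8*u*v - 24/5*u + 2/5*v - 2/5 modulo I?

First compute the reduced Gröbner basis of I by Buchberger's algorithm.
f_1 = -5*u**2 + 8*u - 2/3*v + 2/3, LT = u**2.
f_2 = 2*u*v**2 + 4*u*v, LT = u*v**2.

S(f_1,f_2): lcm = u**2*v**2. S = -2*u**2*v - 8/5*u*v**2 + 2/15*v**3 - 2/15*v**2.
  leading term u**2*v: subtract (2/5*v)·f_1 from -2*u**2*v - 8/5*u*v**2 + 2/15*v**3 - 2/15*v**2 → -8/5*u*v**2 - 16/5*u*v + 2/15*v**3 + 2/15*v**2 - 4/15*v
  leading term u*v**2: subtract (-4/5)·f_2 from -8/5*u*v**2 - 16/5*u*v + 2/15*v**3 + 2/15*v**2 - 4/15*v → 2/15*v**3 + 2/15*v**2 - 4/15*v
  leading term v**3: no divisor's leading term divides it; move 2/15*v**3 to the remainder.
  leading term v**2: no divisor's leading term divides it; move 2/15*v**2 to the remainder.
  leading term v: no divisor's leading term divides it; move -4/15*v to the remainder.
  remainder 2/15*v**3 + 2/15*v**2 - 4/15*v ≠ 0; add h_3 = 2/15*v**3 + 2/15*v**2 - 4/15*v to the basis.

The other S-polynomials (S(f_1,h_3), S(f_2,h_3)) all reduce to 0 modulo the current basis, so we have a Gröbner basis.
Inter-reduce: drop elements whose leading term is divisible by another's, tail-reduce, and make monic.
Reduced Gröbner basis: {u**2 - 8/5*u + 2/15*v - 2/15, u*v**2 + 2*u*v, v**3 + v**2 - 2*v}.
Label its elements g_1 = u**2 - 8/5*u + 2/15*v - 2/15, g_2 = u*v**2 + 2*u*v, g_3 = v**3 + v**2 - 2*v.

Reduce p = 3*u**2 - 4*u*v**2 - 8*u*v - 24/5*u + 2/5*v - 2/5 modulo G:
  leading term u**2: subtract (3)·g_1 from 3*u**2 - 4*u*v**2 - 8*u*v - 24/5*u + 2/5*v - 2/5 → -4*u*v**2 - 8*u*v
  leading term u*v**2: subtract (-4)·g_2 from -4*u*v**2 - 8*u*v → 0
  normal form = 0.
Since the normal form is 0, p ∈ I.

Ideal membership is decidable via reduction modulo a Gröbner basis.

3*u**2 - 4*u*v**2 - 8*u*v - 24/5*u + 2/5*v - 2/5 lies in I (it reduces to 0).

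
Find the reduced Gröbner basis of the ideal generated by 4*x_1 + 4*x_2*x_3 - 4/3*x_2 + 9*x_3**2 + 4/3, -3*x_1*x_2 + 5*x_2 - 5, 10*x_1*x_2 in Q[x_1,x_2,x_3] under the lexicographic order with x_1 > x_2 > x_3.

f_1 = 4*x_1 + 4*x_2*x_3 - 4/3*x_2 + 9*x_3**2 + 4/3, LT = x_1.
f_2 = -3*x_1*x_2 + 5*x_2 - 5, LT = x_1*x_2.
f_3 = 10*x_1*x_2, LT = x_1*x_2.

S(f_1,f_2): lcm = x_1*x_2. S = x_2**2*x_3 - 1/3*x_2**2 + 9/4*x_2*x_3**2 + 2*x_2 - 5/3.
  reduce S modulo (f_1, f_2, f_3):
  remainder x_2**2*x_3 - 1/3*x_2**2 + 9/4*x_2*x_3**2 + 2*x_2 - 5/3 ≠ 0; add g_4 = x_2**2*x_3 - 1/3*x_2**2 + 9/4*x_2*x_3**2 + 2*x_2 - 5/3 to the basis.

S(f_1,f_3): lcm = x_1*x_2. S = x_2**2*x_3 - 1/3*x_2**2 + 9/4*x_2*x_3**2 + 1/3*x_2.
  reduce S modulo (f_1, f_2, f_3, g_4):
  remainder -5/3*x_2 + 5/3 ≠ 0; add g_5 = -5/3*x_2 + 5/3 to the basis.

S(f_3,g_4): lcm = x_1*x_2**2*x_3. S = 1/3*x_1*x_2**2 - 9/4*x_1*x_2*x_3**2 - 2*x_1*x_2 + 5/3*x_1.
  reduce S modulo (f_1, f_2, f_3, g_4, g_5):
  remainder -15/4*x_3**2 - 5/3*x_3 ≠ 0; add g_6 = -15/4*x_3**2 - 5/3*x_3 to the basis.

The other S-polynomials (S(f_2,f_3), S(f_1,g_4), S(f_2,g_4), S(f_1,g_5), S(f_2,g_5), S(f_3,g_5), S(g_4,g_5), S(f_1,g_6), S(f_2,g_6), S(f_3,g_6), S(g_4,g_6), S(g_5,g_6)) all reduce to 0 modulo the current basis, so we have a Gröbner basis.
Inter-reduce: drop elements whose leading term is divisible by another's, tail-reduce, and make monic.

G = {x_1, x_2 - 1, x_3**2 + 4/9*x_3}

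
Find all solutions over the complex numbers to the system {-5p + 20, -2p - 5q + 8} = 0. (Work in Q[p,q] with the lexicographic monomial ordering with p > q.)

{(4, 0)}

Compute a lex Gröbner basis by Buchberger's algorithm.
f_1 = -5p + 20, LT = p.
f_2 = -2p - 5q + 8, LT = p.

S(f_1,f_2): lcm = p. S = -\tfrac{5}{2}q.
  leading term q: no divisor's leading term divides it; move -\tfrac{5}{2}q to the remainder.
  remainder -\tfrac{5}{2}q ≠ 0; add h_3 = -\tfrac{5}{2}q to the basis.

S(f_1,h_3): leading monomials are coprime, so the S-polynomial reduces to 0 (Buchberger's first criterion).
S(f_2,h_3): leading monomials are coprime, so the S-polynomial reduces to 0 (Buchberger's first criterion).
Every S-polynomial of the final basis reduces to 0, so we have a Gröbner basis.
Inter-reduce: drop elements whose leading term is divisible by another's, tail-reduce, and make monic.
Reduced Gröbner basis: {p - 4, q}.

A lex Gröbner basis eliminates variables successively. Here q depends only on q, with roots {0}; lifting each root through the earlier basis elements recovers the full solutions.
  q = 0: the earlier basis element becomes p - 4 = 0, giving p = 4 — point (4, 0).
Zero-dimensionality of the ideal guarantees finitely many solutions over ℂ.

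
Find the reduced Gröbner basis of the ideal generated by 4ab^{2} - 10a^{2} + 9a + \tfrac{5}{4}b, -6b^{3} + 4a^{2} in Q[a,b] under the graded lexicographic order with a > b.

f_1 = 4ab^{2} - 10a^{2} + 9a + \tfrac{5}{4}b, LT = ab^{2}.
f_2 = -6b^{3} + 4a^{2}, LT = b^{3}.

S(f_1,f_2): lcm = ab^{3}. S = \tfrac{2}{3}a^{3} - \tfrac{5}{2}a^{2}b + \tfrac{9}{4}ab + \tfrac{5}{16}b^{2}.
  reduce S modulo (f_1, f_2):
  remainder \tfrac{2}{3}a^{3} - \tfrac{5}{2}a^{2}b + \tfrac{9}{4}ab + \tfrac{5}{16}b^{2} ≠ 0; add g_3 = \tfrac{2}{3}a^{3} - \tfrac{5}{2}a^{2}b + \tfrac{9}{4}ab + \tfrac{5}{16}b^{2} to the basis.

The other S-polynomials (S(f_1,g_3), S(f_2,g_3)) all reduce to 0 modulo the current basis, so we have a Gröbner basis.

G = {a^{3} - \tfrac{15}{4}a^{2}b + \tfrac{27}{8}ab + \tfrac{15}{32}b^{2}, ab^{2} - \tfrac{5}{2}a^{2} + \tfrac{9}{4}a + \tfrac{5}{16}b, b^{3} - \tfrac{2}{3}a^{2}}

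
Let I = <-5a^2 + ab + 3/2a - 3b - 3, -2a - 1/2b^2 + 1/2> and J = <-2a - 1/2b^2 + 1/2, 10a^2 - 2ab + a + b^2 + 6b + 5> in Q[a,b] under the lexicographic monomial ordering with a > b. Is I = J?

Since reduced Gröbner bases are canonical representatives of ideals under a given ordering, it suffices to compute and compare them.
Buchberger on the first generating set:
f_1 = -5a^2 + ab + 3/2a - 3b - 3, LT = a^2.
f_2 = -2a - 1/2b^2 + 1/2, LT = a.

S(f_1,f_2): lcm = a^2. S = -1/4ab^2 - 1/5ab - 1/20a + 3/5b + 3/5.
  leading term ab^2: subtract (1/8b^2)·f_2 from -1/4ab^2 - 1/5ab - 1/20a + 3/5b + 3/5 → -1/5ab - 1/20a + 1/16b^4 - 1/16b^2 + 3/5b + 3/5
  leading term ab: subtract (1/10b)·f_2 from -1/5ab - 1/20a + 1/16b^4 - 1/16b^2 + 3/5b + 3/5 → -1/20a + 1/16b^4 + 1/20b^3 - 1/16b^2 + 11/20b + 3/5
  leading term a: subtract (1/40)·f_2 from -1/20a + 1/16b^4 + 1/20b^3 - 1/16b^2 + 11/20b + 3/5 → 1/16b^4 + 1/20b^3 - 1/20b^2 + 11/20b + 47/80
  leading term b^4: no divisor's leading term divides it; move 1/16b^4 to the remainder.
  leading term b^3: no divisor's leading term divides it; move 1/20b^3 to the remainder.
  leading term b^2: no divisor's leading term divides it; move -1/20b^2 to the remainder.
  leading term b: no divisor's leading term divides it; move 11/20b to the remainder.
  leading term 1: no divisor's leading term divides it; move 47/80 to the remainder.
  remainder 1/16b^4 + 1/20b^3 - 1/20b^2 + 11/20b + 47/80 ≠ 0; add g_3 = 1/16b^4 + 1/20b^3 - 1/20b^2 + 11/20b + 47/80 to the basis.

S(f_1,g_3): leading monomials are coprime, so the S-polynomial reduces to 0 (Buchberger's first criterion).
S(f_2,g_3): leading monomials are coprime, so the S-polynomial reduces to 0 (Buchberger's first criterion).
Every S-polynomial of the final basis reduces to 0, so we have a Gröbner basis.
Inter-reduce: drop elements whose leading term is divisible by another's, tail-reduce, and make monic.
Reduced Gröbner basis: {a + 1/4b^2 - 1/4, b^4 + 4/5b^3 - 4/5b^2 + 44/5b + 47/5}.

Buchberger on the second generating set:
h_1 = -2a - 1/2b^2 + 1/2, LT = a.
h_2 = 10a^2 - 2ab + a + b^2 + 6b + 5, LT = a^2.

S(h_1,h_2): lcm = a^2. S = 1/4ab^2 + 1/5ab - 7/20a - 1/10b^2 - 3/5b - 1/2.
  leading term ab^2: subtract (-1/8b^2)·h_1 from 1/4ab^2 + 1/5ab - 7/20a - 1/10b^2 - 3/5b - 1/2 → 1/5ab - 7/20a - 1/16b^4 - 3/80b^2 - 3/5b - 1/2
  leading term ab: subtract (-1/10b)·h_1 from 1/5ab - 7/20a - 1/16b^4 - 3/80b^2 - 3/5b - 1/2 → -7/20a - 1/16b^4 - 1/20b^3 - 3/80b^2 - 11/20b - 1/2
  leading term a: subtract (7/40)·h_1 from -7/20a - 1/16b^4 - 1/20b^3 - 3/80b^2 - 11/20b - 1/2 → -1/16b^4 - 1/20b^3 + 1/20b^2 - 11/20b - 47/80
  leading term b^4: no divisor's leading term divides it; move -1/16b^4 to the remainder.
  leading term b^3: no divisor's leading term divides it; move -1/20b^3 to the remainder.
  leading term b^2: no divisor's leading term divides it; move 1/20b^2 to the remainder.
  leading term b: no divisor's leading term divides it; move -11/20b to the remainder.
  leading term 1: no divisor's leading term divides it; move -47/80 to the remainder.
  remainder -1/16b^4 - 1/20b^3 + 1/20b^2 - 11/20b - 47/80 ≠ 0; add k_3 = -1/16b^4 - 1/20b^3 + 1/20b^2 - 11/20b - 47/80 to the basis.

S(h_1,k_3): leading monomials are coprime, so the S-polynomial reduces to 0 (Buchberger's first criterion).
S(h_2,k_3): leading monomials are coprime, so the S-polynomial reduces to 0 (Buchberger's first criterion).
Every S-polynomial of the final basis reduces to 0, so we have a Gröbner basis.
Inter-reduce: drop elements whose leading term is divisible by another's, tail-reduce, and make monic.
Reduced Gröbner basis: {a + 1/4b^2 - 1/4, b^4 + 4/5b^3 - 4/5b^2 + 44/5b + 47/5}.

These coincide, so the ideals are equal.
The same test decides containment: I ⊆ J iff every generator of I reduces to 0 modulo a Gröbner basis of J.

Yes, the ideals are equal.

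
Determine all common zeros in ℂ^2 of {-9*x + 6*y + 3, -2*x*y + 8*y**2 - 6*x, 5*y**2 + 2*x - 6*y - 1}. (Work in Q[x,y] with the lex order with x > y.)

{(1, 1)}

Compute a lex Gröbner basis by Buchberger's algorithm.
f_1 = -9*x + 6*y + 3, LT = x.
f_2 = -2*x*y - 6*x + 8*y**2, LT = x*y.
f_3 = 2*x + 5*y**2 - 6*y - 1, LT = x.

S(f_1,f_2): lcm = x*y. S = -3*x + 10/3*y**2 - 1/3*y.
  reduce S modulo (f_1, f_2, f_3):
  remainder 10/3*y**2 - 7/3*y - 1 ≠ 0; add h_4 = 10/3*y**2 - 7/3*y - 1 to the basis.

S(f_1,f_3): lcm = x. S = -5/2*y**2 + 7/3*y + 1/6.
  reduce S modulo (f_1, f_2, f_3, h_4):
  remainder 7/12*y - 7/12 ≠ 0; add h_5 = 7/12*y - 7/12 to the basis.

The other S-polynomials (S(f_2,f_3), S(f_1,h_4), S(f_2,h_4), S(f_3,h_4), S(f_1,h_5), S(f_2,h_5), S(f_3,h_5), S(h_4,h_5)) all reduce to 0 modulo the current basis, so we have a Gröbner basis.
Inter-reduce: drop elements whose leading term is divisible by another's, tail-reduce, and make monic.
Reduced Gröbner basis: {x - 1, y - 1}.

Elimination: the polynomial y - 1 lies in the elimination ideal for y, so y ∈ {1}. For each such y, the remaining basis elements (now univariate) give the rest of the solution.
  y = 1: the earlier basis element becomes x - 1 = 0, giving x = 1 — point (1, 1).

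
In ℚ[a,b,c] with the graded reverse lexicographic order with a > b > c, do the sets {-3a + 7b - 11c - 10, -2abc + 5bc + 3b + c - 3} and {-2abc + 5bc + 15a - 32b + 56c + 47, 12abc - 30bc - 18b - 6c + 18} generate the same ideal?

For a fixed monomial order, each ideal has a unique reduced Gröbner basis; comparing bases decides equality.
Buchberger on the first generating set:
f_1 = -3a + 7b - 11c - 10, LT = a.
f_2 = -2abc + 5bc + 3b + c - 3, LT = abc.

S(f_1,f_2): lcm = abc. S = -7/3b²c + 11/3bc² + 35/6bc + 3/2b + ½c - 3/2.
  leading term b²c: no divisor's leading term divides it; move -7/3b²c to the remainder.
  leading term bc²: no divisor's leading term divides it; move 11/3bc² to the remainder.
  leading term bc: no divisor's leading term divides it; move 35/6bc to the remainder.
  leading term b: no divisor's leading term divides it; move 3/2b to the remainder.
  leading term c: no divisor's leading term divides it; move ½c to the remainder.
  leading term 1: no divisor's leading term divides it; move -3/2 to the remainder.
  remainder -7/3b²c + 11/3bc² + 35/6bc + 3/2b + ½c - 3/2 ≠ 0; add g_3 = -7/3b²c + 11/3bc² + 35/6bc + 3/2b + ½c - 3/2 to the basis.

The other S-polynomials (S(f_1,g_3), S(f_2,g_3)) all reduce to 0 modulo the current basis, so we have a Gröbner basis.
Inter-reduce: drop elements whose leading term is divisible by another's, tail-reduce, and make monic.
Reduced Gröbner basis: {b²c - 11/7bc² - 5/2bc - 9/14b - 3/14c + 9/14, a - 7/3b + 11/3c + 10/3}.

Buchberger on the second generating set:
h_1 = -2abc + 5bc + 15a - 32b + 56c + 47, LT = abc.
h_2 = 12abc - 30bc - 18b - 6c + 18, LT = abc.

S(h_1,h_2): lcm = abc. S = -15/2a + 35/2b - 55/2c - 25.
  leading term a: no divisor's leading term divides it; move -15/2a to the remainder.
  leading term b: no divisor's leading term divides it; move 35/2b to the remainder.
  leading term c: no divisor's leading term divides it; move -55/2c to the remainder.
  leading term 1: no divisor's leading term divides it; move -25 to the remainder.
  remainder -15/2a + 35/2b - 55/2c - 25 ≠ 0; add k_3 = -15/2a + 35/2b - 55/2c - 25 to the basis.

S(h_1,k_3): lcm = abc. S = 7/3b²c - 11/3bc² - 35/6bc - 15/2a + 16b - 28c - 47/2.
  leading term b²c: no divisor's leading term divides it; move 7/3b²c to the remainder.
  leading term bc²: no divisor's leading term divides it; move -11/3bc² to the remainder.
  leading term bc: no divisor's leading term divides it; move -35/6bc to the remainder.
  leading term a: subtract (1)·k_3 from -15/2a + 16b - 28c - 47/2 → -3/2b - ½c + 3/2
  leading term b: no divisor's leading term divides it; move -3/2b to the remainder.
  leading term c: no divisor's leading term divides it; move -½c to the remainder.
  leading term 1: no divisor's leading term divides it; move 3/2 to the remainder.
  remainder 7/3b²c - 11/3bc² - 35/6bc - 3/2b - ½c + 3/2 ≠ 0; add k_4 = 7/3b²c - 11/3bc² - 35/6bc - 3/2b - ½c + 3/2 to the basis.

The other S-polynomials (S(h_2,k_3), S(h_1,k_4), S(h_2,k_4), S(k_3,k_4)) all reduce to 0 modulo the current basis, so we have a Gröbner basis.
Inter-reduce: drop elements whose leading term is divisible by another's, tail-reduce, and make monic.
Reduced Gröbner basis: {b²c - 11/7bc² - 5/2bc - 9/14b - 3/14c + 9/14, a - 7/3b + 11/3c + 10/3}.

The two bases agree; hence the ideals are identical.

Yes, the ideals are equal.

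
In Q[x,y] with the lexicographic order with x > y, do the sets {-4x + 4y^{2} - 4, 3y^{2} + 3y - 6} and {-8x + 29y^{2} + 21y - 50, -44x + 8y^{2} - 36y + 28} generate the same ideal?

Yes, the ideals are equal.

Two ideals are equal iff their reduced Gröbner bases coincide (the reduced basis is unique for a fixed ordering).
Buchberger on the first generating set:
f_1 = -4x + 4y^{2} - 4, LT = x.
f_2 = 3y^{2} + 3y - 6, LT = y^{2}.

The S-polynomials (S(f_1,f_2)) all reduce to 0 modulo the current basis, so we have a Gröbner basis.
Inter-reduce: drop elements whose leading term is divisible by another's, tail-reduce, and make monic.
Reduced Gröbner basis: {x + y - 1, y^{2} + y - 2}.

Buchberger on the second generating set:
h_1 = -8x + 29y^{2} + 21y - 50, LT = x.
h_2 = -44x + 8y^{2} - 36y + 28, LT = x.

S(h_1,h_2): lcm = x. S = -\tfrac{303}{88}y^{2} - \tfrac{303}{88}y + \tfrac{303}{44}.
  leading term y^{2}: no divisor's leading term divides it; move -\tfrac{303}{88}y^{2} to the remainder.
  leading term y: no divisor's leading term divides it; move -\tfrac{303}{88}y to the remainder.
  leading term 1: no divisor's leading term divides it; move \tfrac{303}{44} to the remainder.
  remainder -\tfrac{303}{88}y^{2} - \tfrac{303}{88}y + \tfrac{303}{44} ≠ 0; add k_3 = -\tfrac{303}{88}y^{2} - \tfrac{303}{88}y + \tfrac{303}{44} to the basis.

The other S-polynomials (S(h_1,k_3), S(h_2,k_3)) all reduce to 0 modulo the current basis, so we have a Gröbner basis.
Inter-reduce: drop elements whose leading term is divisible by another's, tail-reduce, and make monic.
Reduced Gröbner basis: {x + y - 1, y^{2} + y - 2}.

Same reduced basis, so the two generating sets span the same ideal.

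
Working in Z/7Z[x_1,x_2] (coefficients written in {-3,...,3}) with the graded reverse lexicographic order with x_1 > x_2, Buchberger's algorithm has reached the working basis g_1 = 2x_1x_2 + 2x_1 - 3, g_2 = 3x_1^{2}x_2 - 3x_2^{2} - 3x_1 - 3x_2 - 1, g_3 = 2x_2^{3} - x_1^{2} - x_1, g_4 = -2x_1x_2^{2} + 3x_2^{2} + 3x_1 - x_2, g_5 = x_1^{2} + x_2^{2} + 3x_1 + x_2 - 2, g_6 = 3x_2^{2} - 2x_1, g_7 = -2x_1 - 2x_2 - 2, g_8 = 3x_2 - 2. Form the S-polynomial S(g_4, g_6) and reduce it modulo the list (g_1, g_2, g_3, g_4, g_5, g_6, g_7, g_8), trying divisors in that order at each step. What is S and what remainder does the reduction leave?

lcm(LM(g_4), LM(g_6)) = x_1x_2^{2}.
S = (lcm/LT(g_4))·g_4 − (lcm/LT(g_6))·g_6 = 3x_1^{2} + 2x_2^{2} + 2x_1 - 3x_2.
Reduce S modulo (g_1, g_2, g_3, g_4, g_5, g_6, g_7, g_8) in that order:
  leading term x_1^{2}: subtract (3)·g_5 from 3x_1^{2} + 2x_2^{2} + 2x_1 - 3x_2 → -x_2^{2} + x_2 - 1
  leading term x_2^{2}: subtract (2)·g_6 from -x_2^{2} + x_2 - 1 → -3x_1 + x_2 - 1
  leading term x_1: subtract (-2)·g_7 from -3x_1 + x_2 - 1 → -3x_2 + 2
  leading term x_2: subtract (-1)·g_8 from -3x_2 + 2 → 0
The remainder is 0, so this S-polynomial contributes no new basis element.

S(g_4, g_6) = 3x_1^{2} + 2x_2^{2} + 2x_1 - 3x_2; remainder on division = 0.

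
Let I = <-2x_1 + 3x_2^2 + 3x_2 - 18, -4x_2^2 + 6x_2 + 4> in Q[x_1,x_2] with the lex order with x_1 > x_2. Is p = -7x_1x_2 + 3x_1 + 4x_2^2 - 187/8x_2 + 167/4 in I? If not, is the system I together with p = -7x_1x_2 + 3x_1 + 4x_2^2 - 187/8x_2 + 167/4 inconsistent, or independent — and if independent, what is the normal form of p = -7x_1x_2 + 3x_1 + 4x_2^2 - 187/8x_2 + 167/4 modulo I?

First compute the reduced Gröbner basis of I by Buchberger's algorithm.
f_1 = -2x_1 + 3x_2^2 + 3x_2 - 18, LT = x_1.
f_2 = -4x_2^2 + 6x_2 + 4, LT = x_2^2.

The S-polynomials (S(f_1,f_2)) all reduce to 0 modulo the current basis, so we have a Gröbner basis.
Inter-reduce: drop elements whose leading term is divisible by another's, tail-reduce, and make monic.
Reduced Gröbner basis: {x_1 - 15/4x_2 + 15/2, x_2^2 - 3/2x_2 - 1}.
Label its elements g_1 = x_1 - 15/4x_2 + 15/2, g_2 = x_2^2 - 3/2x_2 - 1.

Reduce p = -7x_1x_2 + 3x_1 + 4x_2^2 - 187/8x_2 + 167/4 modulo G:
  leading term x_1x_2: subtract (-7x_2)·g_1 from -7x_1x_2 + 3x_1 + 4x_2^2 - 187/8x_2 + 167/4 → 3x_1 - 89/4x_2^2 + 233/8x_2 + 167/4
  leading term x_1: subtract (3)·g_1 from 3x_1 - 89/4x_2^2 + 233/8x_2 + 167/4 → -89/4x_2^2 + 323/8x_2 + 77/4
  leading term x_2^2: subtract (-89/4)·g_2 from -89/4x_2^2 + 323/8x_2 + 77/4 → 7x_2 - 3
  leading term x_2: no divisor's leading term divides it; move 7x_2 to the remainder.
  leading term 1: no divisor's leading term divides it; move -3 to the remainder.
  normal form = 7x_2 - 3.
The normal form is nonzero, so p ∉ I. Since p minus its normal form lies in I, I + (p) = I + (r) where r = 7x_2 - 3; decide whether this ideal is the whole ring.
Run Buchberger on G together with r (pairs among the g_i already reduce to 0 since G is a Gröbner basis):
g_1 = x_1 - 15/4x_2 + 15/2, LT = x_1.
g_2 = x_2^2 - 3/2x_2 - 1, LT = x_2^2.
r = 7x_2 - 3, LT = x_2.

S(g_2,r): lcm = x_2^2. S = -15/14x_2 - 1.
  reduce S modulo (g_1, g_2, r):
  remainder -143/98 ≠ 0; add m_4 = -143/98 to the basis.

The other S-polynomials (S(g_1,g_2), S(g_1,r), S(g_1,m_4), S(g_2,m_4), S(r,m_4)) all reduce to 0 modulo the current basis, so we have a Gröbner basis.
Inter-reduce: drop elements whose leading term is divisible by another's, tail-reduce, and make monic.
Reduced Gröbner basis: {1}.
The reduced Gröbner basis of I + (p) is {1}: the ideal is the whole ring, so the enlarged system has no common solution — adjoining p is inconsistent.

The remainder on division by a Gröbner basis is unique — it is the normal form.

Adjoining -7x_1x_2 + 3x_1 + 4x_2^2 - 187/8x_2 + 167/4 makes the ideal the whole ring: the system is inconsistent.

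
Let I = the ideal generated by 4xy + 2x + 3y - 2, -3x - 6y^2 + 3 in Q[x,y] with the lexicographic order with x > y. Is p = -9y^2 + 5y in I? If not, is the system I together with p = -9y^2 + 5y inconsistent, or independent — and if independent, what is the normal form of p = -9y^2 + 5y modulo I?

First compute the reduced Gröbner basis of I by Buchberger's algorithm.
f_1 = 4xy + 2x + 3y - 2, LT = xy.
f_2 = -3x - 6y^2 + 3, LT = x.

S(f_1,f_2): lcm = xy. S = 1/2x - 2y^3 + 7/4y - 1/2.
  leading term x: subtract (-1/6)·f_2 from 1/2x - 2y^3 + 7/4y - 1/2 → -2y^3 - y^2 + 7/4y
  leading term y^3: no divisor's leading term divides it; move -2y^3 to the remainder.
  leading term y^2: no divisor's leading term divides it; move -y^2 to the remainder.
  leading term y: no divisor's leading term divides it; move 7/4y to the remainder.
  remainder -2y^3 - y^2 + 7/4y ≠ 0; add h_3 = -2y^3 - y^2 + 7/4y to the basis.

The other S-polynomials (S(f_1,h_3), S(f_2,h_3)) all reduce to 0 modulo the current basis, so we have a Gröbner basis.
Inter-reduce: drop elements whose leading term is divisible by another's, tail-reduce, and make monic.
Reduced Gröbner basis: {x + 2y^2 - 1, y^3 + 1/2y^2 - 7/8y}.
Label its elements g_1 = x + 2y^2 - 1, g_2 = y^3 + 1/2y^2 - 7/8y.

Reduce p = -9y^2 + 5y modulo G:
  leading term y^2: no divisor's leading term divides it; move -9y^2 to the remainder.
  leading term y: no divisor's leading term divides it; move 5y to the remainder.
  normal form = -9y^2 + 5y.
The normal form is nonzero, so p ∉ I. Since p minus its normal form lies in I, I + (p) = I + (r) where r = -9y^2 + 5y; decide whether this ideal is the whole ring.
Run Buchberger on G together with r (pairs among the g_i already reduce to 0 since G is a Gröbner basis):
g_1 = x + 2y^2 - 1, LT = x.
g_2 = y^3 + 1/2y^2 - 7/8y, LT = y^3.
r = -9y^2 + 5y, LT = y^2.

S(g_2,r): lcm = y^3. S = 19/18y^2 - 7/8y.
  leading term y^2: subtract (-19/162)·r from 19/18y^2 - 7/8y → -187/648y
  leading term y: no divisor's leading term divides it; move -187/648y to the remainder.
  remainder -187/648y ≠ 0; add m_4 = -187/648y to the basis.

The other S-polynomials (S(g_1,g_2), S(g_1,r), S(g_1,m_4), S(g_2,m_4), S(r,m_4)) all reduce to 0 modulo the current basis, so we have a Gröbner basis.
Inter-reduce: drop elements whose leading term is divisible by another's, tail-reduce, and make monic.
Reduced Gröbner basis: {x - 1, y}.
The reduced Gröbner basis of I + (p) is {x - 1, y} ≠ {1}, a proper ideal, so the enlarged system stays consistent: p is independent of I, with normal form -9y^2 + 5y.

The remainder on division by a Gröbner basis is unique — it is the normal form.

-9y^2 + 5y is independent of I; its normal form modulo I is -9y^2 + 5y.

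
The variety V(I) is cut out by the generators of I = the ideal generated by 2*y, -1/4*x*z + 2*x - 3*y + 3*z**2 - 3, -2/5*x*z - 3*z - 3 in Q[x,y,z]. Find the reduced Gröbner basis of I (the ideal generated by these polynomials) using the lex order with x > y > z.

G = {x + 3/2*z**2 + 15/16*z - 9/16, y, z**3 + 5/8*z**2 - 43/8*z - 5}

f_1 = 2*y, LT = y.
f_2 = -1/4*x*z + 2*x - 3*y + 3*z**2 - 3, LT = x*z.
f_3 = -2/5*x*z - 3*z - 3, LT = x*z.

S(f_2,f_3): lcm = x*z. S = -8*x + 12*y - 12*z**2 - 15/2*z + 9/2.
  leading term x: no divisor's leading term divides it; move -8*x to the remainder.
  leading term y: subtract (6)·f_1 from 12*y - 12*z**2 - 15/2*z + 9/2 → -12*z**2 - 15/2*z + 9/2
  leading term z**2: no divisor's leading term divides it; move -12*z**2 to the remainder.
  leading term z: no divisor's leading term divides it; move -15/2*z to the remainder.
  leading term 1: no divisor's leading term divides it; move 9/2 to the remainder.
  remainder -8*x - 12*z**2 - 15/2*z + 9/2 ≠ 0; add g_4 = -8*x - 12*z**2 - 15/2*z + 9/2 to the basis.

S(f_2,g_4): lcm = x*z. S = -8*x + 12*y - 3/2*z**3 - 207/16*z**2 + 9/16*z + 12.
  leading term x: subtract (1)·g_4 from -8*x + 12*y - 3/2*z**3 - 207/16*z**2 + 9/16*z + 12 → 12*y - 3/2*z**3 - 15/16*z**2 + 129/16*z + 15/2
  leading term y: subtract (6)·f_1 from 12*y - 3/2*z**3 - 15/16*z**2 + 129/16*z + 15/2 → -3/2*z**3 - 15/16*z**2 + 129/16*z + 15/2
  leading term z**3: no divisor's leading term divides it; move -3/2*z**3 to the remainder.
  leading term z**2: no divisor's leading term divides it; move -15/16*z**2 to the remainder.
  leading term z: no divisor's leading term divides it; move 129/16*z to the remainder.
  leading term 1: no divisor's leading term divides it; move 15/2 to the remainder.
  remainder -3/2*z**3 - 15/16*z**2 + 129/16*z + 15/2 ≠ 0; add g_5 = -3/2*z**3 - 15/16*z**2 + 129/16*z + 15/2 to the basis.

The other S-polynomials (S(f_1,f_2), S(f_1,f_3), S(f_1,g_4), S(f_3,g_4), S(f_1,g_5), S(f_2,g_5), S(f_3,g_5), S(g_4,g_5)) all reduce to 0 modulo the current basis, so we have a Gröbner basis.
Inter-reduce: drop elements whose leading term is divisible by another's, tail-reduce, and make monic.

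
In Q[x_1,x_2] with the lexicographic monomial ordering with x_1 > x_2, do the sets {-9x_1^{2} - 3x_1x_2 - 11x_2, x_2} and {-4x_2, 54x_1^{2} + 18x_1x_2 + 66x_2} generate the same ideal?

Yes, the ideals are equal.

Two ideals are equal iff their reduced Gröbner bases coincide (the reduced basis is unique for a fixed ordering).
Buchberger on the first generating set:
f_1 = -9x_1^{2} - 3x_1x_2 - 11x_2, LT = x_1^{2}.
f_2 = x_2, LT = x_2.

The S-polynomials (S(f_1,f_2)) all reduce to 0 modulo the current basis, so we have a Gröbner basis.
Inter-reduce: drop elements whose leading term is divisible by another's, tail-reduce, and make monic.
Reduced Gröbner basis: {x_1^{2}, x_2}.

Buchberger on the second generating set:
h_1 = -4x_2, LT = x_2.
h_2 = 54x_1^{2} + 18x_1x_2 + 66x_2, LT = x_1^{2}.

The S-polynomials (S(h_1,h_2)) all reduce to 0 modulo the current basis, so we have a Gröbner basis.
Inter-reduce: drop elements whose leading term is divisible by another's, tail-reduce, and make monic.
Reduced Gröbner basis: {x_1^{2}, x_2}.

The two bases agree; hence the ideals are identical.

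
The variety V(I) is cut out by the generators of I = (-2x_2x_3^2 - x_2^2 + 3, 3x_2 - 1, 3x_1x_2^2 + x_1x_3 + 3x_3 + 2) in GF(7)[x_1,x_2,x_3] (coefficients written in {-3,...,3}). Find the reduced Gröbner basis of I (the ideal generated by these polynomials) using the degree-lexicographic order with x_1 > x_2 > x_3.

f_1 = -2x_2x_3^2 - x_2^2 + 3, LT = x_2x_3^2.
f_2 = 3x_2 - 1, LT = x_2.
f_3 = 3x_1x_2^2 + x_1x_3 + 3x_3 + 2, LT = x_1x_2^2.

S(f_1,f_2): lcm = x_2x_3^2. S = -3x_2^2 - 2x_3^2 + 2.
  leading term x_2^2: subtract (-x_2)·f_2 from -3x_2^2 - 2x_3^2 + 2 → -2x_3^2 - x_2 + 2
  leading term x_3^2: no divisor's leading term divides it; move -2x_3^2 to the remainder.
  leading term x_2: subtract (2)·f_2 from -x_2 + 2 → -3
  leading term 1: no divisor's leading term divides it; move -3 to the remainder.
  remainder -2x_3^2 - 3 ≠ 0; add g_4 = -2x_3^2 - 3 to the basis.

S(f_1,f_3): lcm = x_1x_2^2x_3^2. S = -3x_1x_2^3 + 2x_1x_3^3 - x_3^3 + 2x_1x_2 - 3x_3^2.
  leading term x_1x_2^3: subtract (-x_1x_2^2)·f_2 from -3x_1x_2^3 + 2x_1x_3^3 - x_3^3 + 2x_1x_2 - 3x_3^2 → 2x_1x_3^3 - x_1x_2^2 - x_3^3 + 2x_1x_2 - 3x_3^2
  leading term x_1x_3^3: subtract (-x_1x_3)·g_4 from 2x_1x_3^3 - x_1x_2^2 - x_3^3 + 2x_1x_2 - 3x_3^2 → -x_1x_2^2 - x_3^3 + 2x_1x_2 - 3x_1x_3 - 3x_3^2
  leading term x_1x_2^2: subtract (2x_1x_2)·f_2 from -x_1x_2^2 - x_3^3 + 2x_1x_2 - 3x_1x_3 - 3x_3^2 → -x_3^3 - 3x_1x_2 - 3x_1x_3 - 3x_3^2
  leading term x_3^3: subtract (-3x_3)·g_4 from -x_3^3 - 3x_1x_2 - 3x_1x_3 - 3x_3^2 → -3x_1x_2 - 3x_1x_3 - 3x_3^2 - 2x_3
  leading term x_1x_2: subtract (-x_1)·f_2 from -3x_1x_2 - 3x_1x_3 - 3x_3^2 - 2x_3 → -3x_1x_3 - 3x_3^2 - x_1 - 2x_3
  leading term x_1x_3: no divisor's leading term divides it; move -3x_1x_3 to the remainder.
  leading term x_3^2: subtract (-2)·g_4 from -3x_3^2 - x_1 - 2x_3 → -x_1 - 2x_3 + 1
  leading term x_1: no divisor's leading term divides it; move -x_1 to the remainder.
  leading term x_3: no divisor's leading term divides it; move -2x_3 to the remainder.
  leading term 1: no divisor's leading term divides it; move 1 to the remainder.
  remainder -3x_1x_3 - x_1 - 2x_3 + 1 ≠ 0; add g_5 = -3x_1x_3 - x_1 - 2x_3 + 1 to the basis.

S(f_2,f_3): lcm = x_1x_2^2. S = 2x_1x_2 + 2x_1x_3 - x_3 - 3.
  leading term x_1x_2: subtract (3x_1)·f_2 from 2x_1x_2 + 2x_1x_3 - x_3 - 3 → 2x_1x_3 + 3x_1 - x_3 - 3
  leading term x_1x_3: subtract (-3)·g_5 from 2x_1x_3 + 3x_1 - x_3 - 3 → 0
  remainder 0.

S(f_1,g_4): lcm = x_2x_3^2. S = -3x_2^2 + 2x_2 + 2.
  leading term x_2^2: subtract (-x_2)·f_2 from -3x_2^2 + 2x_2 + 2 → x_2 + 2
  leading term x_2: subtract (-2)·f_2 from x_2 + 2 → 0
  remainder 0.

S(f_2,g_4): leading monomials are coprime, so the S-polynomial reduces to 0 (Buchberger's first criterion).
S(f_3,g_4): leading monomials are coprime, so the S-polynomial reduces to 0 (Buchberger's first criterion).
S(f_1,g_5): lcm = x_1x_2x_3^2. S = -3x_1x_2^2 + 2x_1x_2x_3 - 3x_2x_3^2 - 2x_2x_3 + 2x_1.
  leading term x_1x_2^2: subtract (-x_1x_2)·f_2 from -3x_1x_2^2 + 2x_1x_2x_3 - 3x_2x_3^2 - 2x_2x_3 + 2x_1 → 2x_1x_2x_3 - 3x_2x_3^2 - x_1x_2 - 2x_2x_3 + 2x_1
  leading term x_1x_2x_3: subtract (3x_1x_3)·f_2 from 2x_1x_2x_3 - 3x_2x_3^2 - x_1x_2 - 2x_2x_3 + 2x_1 → -3x_2x_3^2 - x_1x_2 + 3x_1x_3 - 2x_2x_3 + 2x_1
  leading term x_2x_3^2: subtract (-2)·f_1 from -3x_2x_3^2 - x_1x_2 + 3x_1x_3 - 2x_2x_3 + 2x_1 → -x_1x_2 + 3x_1x_3 - 2x_2^2 - 2x_2x_3 + 2x_1 - 1
  leading term x_1x_2: subtract (2x_1)·f_2 from -x_1x_2 + 3x_1x_3 - 2x_2^2 - 2x_2x_3 + 2x_1 - 1 → 3x_1x_3 - 2x_2^2 - 2x_2x_3 - 3x_1 - 1
  leading term x_1x_3: subtract (-1)·g_5 from 3x_1x_3 - 2x_2^2 - 2x_2x_3 - 3x_1 - 1 → -2x_2^2 - 2x_2x_3 + 3x_1 - 2x_3
  leading term x_2^2: subtract (-3x_2)·f_2 from -2x_2^2 - 2x_2x_3 + 3x_1 - 2x_3 → -2x_2x_3 + 3x_1 - 3x_2 - 2x_3
  leading term x_2x_3: subtract (-3x_3)·f_2 from -2x_2x_3 + 3x_1 - 3x_2 - 2x_3 → 3x_1 - 3x_2 + 2x_3
  leading term x_1: no divisor's leading term divides it; move 3x_1 to the remainder.
  leading term x_2: subtract (-1)·f_2 from -3x_2 + 2x_3 → 2x_3 - 1
  leading term x_3: no divisor's leading term divides it; move 2x_3 to the remainder.
  leading term 1: no divisor's leading term divides it; move -1 to the remainder.
  remainder 3x_1 + 2x_3 - 1 ≠ 0; add g_6 = 3x_1 + 2x_3 - 1 to the basis.

S(f_2,g_5): leading monomials are coprime, so the S-polynomial reduces to 0 (Buchberger's first criterion).
S(f_3,g_5): lcm = x_1x_2^2x_3. S = 2x_1x_2^2 - 2x_1x_3^2 - 3x_2^2x_3 - 2x_2^2 + x_3^2 + 3x_3.
  leading term x_1x_2^2: subtract (3x_1x_2)·f_2 from 2x_1x_2^2 - 2x_1x_3^2 - 3x_2^2x_3 - 2x_2^2 + x_3^2 + 3x_3 → -2x_1x_3^2 - 3x_2^2x_3 + 3x_1x_2 - 2x_2^2 + x_3^2 + 3x_3
  leading term x_1x_3^2: subtract (x_1)·g_4 from -2x_1x_3^2 - 3x_2^2x_3 + 3x_1x_2 - 2x_2^2 + x_3^2 + 3x_3 → -3x_2^2x_3 + 3x_1x_2 - 2x_2^2 + x_3^2 + 3x_1 + 3x_3
  leading term x_2^2x_3: subtract (-x_2x_3)·f_2 from -3x_2^2x_3 + 3x_1x_2 - 2x_2^2 + x_3^2 + 3x_1 + 3x_3 → 3x_1x_2 - 2x_2^2 - x_2x_3 + x_3^2 + 3x_1 + 3x_3
  leading term x_1x_2: subtract (x_1)·f_2 from 3x_1x_2 - 2x_2^2 - x_2x_3 + x_3^2 + 3x_1 + 3x_3 → -2x_2^2 - x_2x_3 + x_3^2 - 3x_1 + 3x_3
  leading term x_2^2: subtract (-3x_2)·f_2 from -2x_2^2 - x_2x_3 + x_3^2 - 3x_1 + 3x_3 → -x_2x_3 + x_3^2 - 3x_1 - 3x_2 + 3x_3
  leading term x_2x_3: subtract (2x_3)·f_2 from -x_2x_3 + x_3^2 - 3x_1 - 3x_2 + 3x_3 → x_3^2 - 3x_1 - 3x_2 - 2x_3
  leading term x_3^2: subtract (3)·g_4 from x_3^2 - 3x_1 - 3x_2 - 2x_3 → -3x_1 - 3x_2 - 2x_3 + 2
  leading term x_1: subtract (-1)·g_6 from -3x_1 - 3x_2 - 2x_3 + 2 → -3x_2 + 1
  leading term x_2: subtract (-1)·f_2 from -3x_2 + 1 → 0
  remainder 0.

S(g_4,g_5): lcm = x_1x_3^2. S = 2x_1x_3 - 3x_3^2 - 2x_1 - 2x_3.
  leading term x_1x_3: subtract (-3)·g_5 from 2x_1x_3 - 3x_3^2 - 2x_1 - 2x_3 → -3x_3^2 + 2x_1 - x_3 + 3
  leading term x_3^2: subtract (-2)·g_4 from -3x_3^2 + 2x_1 - x_3 + 3 → 2x_1 - x_3 - 3
  leading term x_1: subtract (3)·g_6 from 2x_1 - x_3 - 3 → 0
  remainder 0.

S(f_1,g_6): leading monomials are coprime, so the S-polynomial reduces to 0 (Buchberger's first criterion).
S(f_2,g_6): leading monomials are coprime, so the S-polynomial reduces to 0 (Buchberger's first criterion).
S(f_3,g_6): lcm = x_1x_2^2. S = -3x_2^2x_3 - 2x_1x_3 - 2x_2^2 + x_3 + 3.
  leading term x_2^2x_3: subtract (-x_2x_3)·f_2 from -3x_2^2x_3 - 2x_1x_3 - 2x_2^2 + x_3 + 3 → -2x_1x_3 - 2x_2^2 - x_2x_3 + x_3 + 3
  leading term x_1x_3: subtract (3)·g_5 from -2x_1x_3 - 2x_2^2 - x_2x_3 + x_3 + 3 → -2x_2^2 - x_2x_3 + 3x_1
  leading term x_2^2: subtract (-3x_2)·f_2 from -2x_2^2 - x_2x_3 + 3x_1 → -x_2x_3 + 3x_1 - 3x_2
  leading term x_2x_3: subtract (2x_3)·f_2 from -x_2x_3 + 3x_1 - 3x_2 → 3x_1 - 3x_2 + 2x_3
  leading term x_1: subtract (1)·g_6 from 3x_1 - 3x_2 + 2x_3 → -3x_2 + 1
  leading term x_2: subtract (-1)·f_2 from -3x_2 + 1 → 0
  remainder 0.

S(g_4,g_6): leading monomials are coprime, so the S-polynomial reduces to 0 (Buchberger's first criterion).
S(g_5,g_6): lcm = x_1x_3. S = -3x_3^2 - 2x_1 + x_3 + 2.
  leading term x_3^2: subtract (-2)·g_4 from -3x_3^2 - 2x_1 + x_3 + 2 → -2x_1 + x_3 + 3
  leading term x_1: subtract (-3)·g_6 from -2x_1 + x_3 + 3 → 0
  remainder 0.

Every S-polynomial of the final basis reduces to 0, so we have a Gröbner basis.
Inter-reduce: drop elements whose leading term is divisible by another's, tail-reduce, and make monic.

G = {x_3^2 - 2, x_1 + 3x_3 + 2, x_2 + 2}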